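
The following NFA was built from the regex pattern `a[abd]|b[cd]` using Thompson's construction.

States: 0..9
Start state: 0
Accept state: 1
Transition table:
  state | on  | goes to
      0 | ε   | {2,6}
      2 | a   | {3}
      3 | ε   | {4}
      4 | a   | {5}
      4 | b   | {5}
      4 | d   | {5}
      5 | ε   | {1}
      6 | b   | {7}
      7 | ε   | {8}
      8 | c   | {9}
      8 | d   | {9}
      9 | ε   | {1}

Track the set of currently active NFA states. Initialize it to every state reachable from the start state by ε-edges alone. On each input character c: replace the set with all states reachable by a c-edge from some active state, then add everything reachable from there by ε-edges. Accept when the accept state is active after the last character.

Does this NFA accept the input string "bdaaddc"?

S₀ = ε-closure({0}) = {0,2,6}
'b' @ 1: {7,8}
'd' @ 2: {1,9}  ✓accept
'a' @ 3: {}  — state set empty
rest 'addc' ignored (set empty)
final: {}; accept 1 not in set

Answer: REJECT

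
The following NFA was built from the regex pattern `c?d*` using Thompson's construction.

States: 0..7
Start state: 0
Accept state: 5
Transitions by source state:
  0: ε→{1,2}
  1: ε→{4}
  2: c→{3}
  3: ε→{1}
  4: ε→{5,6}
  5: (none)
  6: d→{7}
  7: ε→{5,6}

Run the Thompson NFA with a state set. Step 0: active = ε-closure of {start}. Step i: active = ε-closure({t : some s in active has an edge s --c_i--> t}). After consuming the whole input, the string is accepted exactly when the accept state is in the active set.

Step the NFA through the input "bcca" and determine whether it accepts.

Answer: REJECT

Derivation:
initial (ε-close {0}): {0,1,2,4,5,6}
'b' @ 1: {}  — state set empty
rest 'cca' ignored (set empty)
after full input: {}  (accept=5 not in)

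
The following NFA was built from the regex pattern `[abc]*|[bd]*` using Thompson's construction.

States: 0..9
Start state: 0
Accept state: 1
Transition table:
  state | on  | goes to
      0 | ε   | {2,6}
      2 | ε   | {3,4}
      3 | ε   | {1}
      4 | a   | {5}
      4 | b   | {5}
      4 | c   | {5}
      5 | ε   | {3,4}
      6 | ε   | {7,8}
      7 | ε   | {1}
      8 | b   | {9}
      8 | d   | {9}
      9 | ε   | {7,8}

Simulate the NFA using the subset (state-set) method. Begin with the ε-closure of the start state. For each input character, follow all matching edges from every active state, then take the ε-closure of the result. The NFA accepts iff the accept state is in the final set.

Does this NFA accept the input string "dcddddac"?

initial (ε-close {0}): {0,1,2,3,4,6,7,8}
'd' @ 1: {1,7,8,9}  [accepting]
'c' @ 2: {}  — no active states
rest 'ddddac' ignored (set empty)
end set {} — state 1 not in

Answer: REJECT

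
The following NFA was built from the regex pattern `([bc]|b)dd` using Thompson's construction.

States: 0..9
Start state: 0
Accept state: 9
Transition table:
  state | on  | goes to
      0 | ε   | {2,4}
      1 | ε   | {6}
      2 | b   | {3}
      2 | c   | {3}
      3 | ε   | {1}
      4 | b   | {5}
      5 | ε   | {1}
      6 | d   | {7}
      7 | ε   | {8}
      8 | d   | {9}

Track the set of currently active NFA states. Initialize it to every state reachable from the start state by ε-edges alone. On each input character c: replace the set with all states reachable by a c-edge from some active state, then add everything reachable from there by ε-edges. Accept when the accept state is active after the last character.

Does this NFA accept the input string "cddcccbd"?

S₀ = ε-closure({0}) = {0,2,4}
'c' @ 1: {1,3,6}
'd' @ 2: {7,8}
'd' @ 3: {9}  [accepting]
'c' @ 4: {}  — no active states
rest 'ccbd' ignored (set empty)
final: {}; accept 9 not in set

Answer: REJECT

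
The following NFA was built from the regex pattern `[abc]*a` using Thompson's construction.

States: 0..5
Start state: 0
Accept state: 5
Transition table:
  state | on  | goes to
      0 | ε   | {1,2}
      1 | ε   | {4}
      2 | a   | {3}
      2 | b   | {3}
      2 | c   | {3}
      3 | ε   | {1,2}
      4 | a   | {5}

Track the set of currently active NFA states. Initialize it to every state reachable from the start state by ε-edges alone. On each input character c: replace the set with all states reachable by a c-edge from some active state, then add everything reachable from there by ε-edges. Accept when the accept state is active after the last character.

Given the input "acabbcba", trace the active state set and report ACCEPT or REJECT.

Answer: ACCEPT

Trace:
initial (ε-close {0}): {0,1,2,4}
'a' @ 1: {1,2,3,4,5}  (accept∈set)
'c' @ 2: {1,2,3,4}
'a' @ 3: {1,2,3,4,5}  (accept∈set)
'b' @ 4: {1,2,3,4}
'b' @ 5: {1,2,3,4}
'c' @ 6: {1,2,3,4}
'b' @ 7: {1,2,3,4}
'a' @ 8: {1,2,3,4,5}  (accept∈set)
after full input: {1,2,3,4,5}  (accept=5 in)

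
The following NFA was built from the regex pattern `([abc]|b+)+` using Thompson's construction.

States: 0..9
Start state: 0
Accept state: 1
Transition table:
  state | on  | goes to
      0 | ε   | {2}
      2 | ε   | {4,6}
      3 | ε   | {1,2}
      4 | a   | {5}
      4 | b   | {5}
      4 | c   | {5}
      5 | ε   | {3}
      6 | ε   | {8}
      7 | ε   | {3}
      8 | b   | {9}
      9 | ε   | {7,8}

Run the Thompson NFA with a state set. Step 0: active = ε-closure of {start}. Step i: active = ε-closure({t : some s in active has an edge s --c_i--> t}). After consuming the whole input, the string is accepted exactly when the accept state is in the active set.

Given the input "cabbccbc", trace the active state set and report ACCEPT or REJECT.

S₀ = ε-closure({0}) = {0,2,4,6,8}
'c' @ 1: {1,2,3,4,5,6,8}  [accepting]
'a' @ 2: {1,2,3,4,5,6,8}  [accepting]
'b' @ 3: {1,2,3,4,5,6,7,8,9}  [accepting]
'b' @ 4: {1,2,3,4,5,6,7,8,9}  [accepting]
'c' @ 5: {1,2,3,4,5,6,8}  [accepting]
'c' @ 6: {1,2,3,4,5,6,8}  [accepting]
'b' @ 7: {1,2,3,4,5,6,7,8,9}  [accepting]
'c' @ 8: {1,2,3,4,5,6,8}  [accepting]
end set {1,2,3,4,5,6,8} — state 1 in

Answer: ACCEPT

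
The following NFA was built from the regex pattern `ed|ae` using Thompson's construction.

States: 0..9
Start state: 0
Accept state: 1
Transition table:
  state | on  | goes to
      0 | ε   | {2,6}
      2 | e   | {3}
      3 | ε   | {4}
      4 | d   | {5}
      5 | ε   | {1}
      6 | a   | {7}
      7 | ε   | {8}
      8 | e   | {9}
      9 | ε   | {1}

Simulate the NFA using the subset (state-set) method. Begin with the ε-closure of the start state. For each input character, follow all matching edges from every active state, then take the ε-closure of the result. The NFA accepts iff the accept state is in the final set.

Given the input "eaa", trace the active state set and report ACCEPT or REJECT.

Answer: REJECT

Derivation:
start: ε-closure({0}) = {0,2,6}
'e' @ 1: {3,4}
'a' @ 2: {}  — state set empty
rest 'a' ignored (set empty)
final: {}; accept 1 not in set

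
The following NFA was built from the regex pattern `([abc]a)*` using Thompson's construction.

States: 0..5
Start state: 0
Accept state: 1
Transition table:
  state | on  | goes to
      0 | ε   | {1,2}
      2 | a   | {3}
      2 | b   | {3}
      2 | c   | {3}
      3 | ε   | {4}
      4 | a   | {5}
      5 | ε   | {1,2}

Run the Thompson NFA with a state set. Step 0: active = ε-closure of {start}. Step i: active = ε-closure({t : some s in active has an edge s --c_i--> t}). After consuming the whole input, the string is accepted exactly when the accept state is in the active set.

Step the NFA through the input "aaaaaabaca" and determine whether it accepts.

initial (ε-close {0}): {0,1,2}
'a' @ 1: {3,4}
'a' @ 2: {1,2,5}  (accept∈set)
'a' @ 3: {3,4}
'a' @ 4: {1,2,5}  (accept∈set)
'a' @ 5: {3,4}
'a' @ 6: {1,2,5}  (accept∈set)
'b' @ 7: {3,4}
'a' @ 8: {1,2,5}  (accept∈set)
'c' @ 9: {3,4}
'a' @ 10: {1,2,5}  (accept∈set)
after full input: {1,2,5}  (accept=1 in)

Answer: ACCEPT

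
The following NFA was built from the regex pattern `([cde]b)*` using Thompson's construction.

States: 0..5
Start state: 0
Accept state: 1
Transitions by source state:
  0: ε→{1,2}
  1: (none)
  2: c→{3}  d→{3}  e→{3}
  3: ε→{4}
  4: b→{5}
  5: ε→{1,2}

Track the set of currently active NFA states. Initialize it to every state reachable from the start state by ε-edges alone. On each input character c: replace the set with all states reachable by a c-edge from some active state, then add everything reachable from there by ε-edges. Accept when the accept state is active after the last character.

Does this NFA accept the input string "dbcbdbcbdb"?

S₀ = ε-closure({0}) = {0,1,2}
'd' @ 1: {3,4}
'b' @ 2: {1,2,5}  ✓accept
'c' @ 3: {3,4}
'b' @ 4: {1,2,5}  ✓accept
'd' @ 5: {3,4}
'b' @ 6: {1,2,5}  ✓accept
'c' @ 7: {3,4}
'b' @ 8: {1,2,5}  ✓accept
'd' @ 9: {3,4}
'b' @ 10: {1,2,5}  ✓accept
after full input: {1,2,5}  (accept=1 in)

Answer: ACCEPT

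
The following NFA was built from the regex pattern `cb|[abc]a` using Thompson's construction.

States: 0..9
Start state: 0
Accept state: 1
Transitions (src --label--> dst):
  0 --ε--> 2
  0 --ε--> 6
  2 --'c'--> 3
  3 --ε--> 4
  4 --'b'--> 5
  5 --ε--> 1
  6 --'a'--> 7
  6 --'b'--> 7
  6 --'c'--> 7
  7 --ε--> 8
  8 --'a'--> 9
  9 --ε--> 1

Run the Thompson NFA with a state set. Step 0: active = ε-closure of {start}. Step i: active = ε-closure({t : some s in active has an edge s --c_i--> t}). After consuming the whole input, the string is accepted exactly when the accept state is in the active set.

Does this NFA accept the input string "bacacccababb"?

Answer: REJECT

Steps:
start: ε-closure({0}) = {0,2,6}
'b' @ 1: {7,8}
'a' @ 2: {1,9}  (accept∈set)
'c' @ 3: {}  — dead — no transitions
rest 'acccababb' ignored (set empty)
end set {} — state 1 not in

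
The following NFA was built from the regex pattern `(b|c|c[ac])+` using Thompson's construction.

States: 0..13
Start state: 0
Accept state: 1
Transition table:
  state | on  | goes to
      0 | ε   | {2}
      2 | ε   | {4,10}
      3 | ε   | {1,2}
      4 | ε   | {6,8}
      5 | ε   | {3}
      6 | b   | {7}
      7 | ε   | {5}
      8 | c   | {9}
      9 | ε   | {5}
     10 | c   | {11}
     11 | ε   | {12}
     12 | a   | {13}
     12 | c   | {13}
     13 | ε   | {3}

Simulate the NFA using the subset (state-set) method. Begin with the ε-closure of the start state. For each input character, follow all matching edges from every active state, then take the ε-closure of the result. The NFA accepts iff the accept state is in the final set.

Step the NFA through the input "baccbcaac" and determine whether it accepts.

Answer: REJECT

Steps:
start: ε-closure({0}) = {0,2,4,6,8,10}
'b' @ 1: {1,2,3,4,5,6,7,8,10}  ✓accept
'a' @ 2: {}  — state set empty
rest 'ccbcaac' ignored (set empty)
end set {} — state 1 not in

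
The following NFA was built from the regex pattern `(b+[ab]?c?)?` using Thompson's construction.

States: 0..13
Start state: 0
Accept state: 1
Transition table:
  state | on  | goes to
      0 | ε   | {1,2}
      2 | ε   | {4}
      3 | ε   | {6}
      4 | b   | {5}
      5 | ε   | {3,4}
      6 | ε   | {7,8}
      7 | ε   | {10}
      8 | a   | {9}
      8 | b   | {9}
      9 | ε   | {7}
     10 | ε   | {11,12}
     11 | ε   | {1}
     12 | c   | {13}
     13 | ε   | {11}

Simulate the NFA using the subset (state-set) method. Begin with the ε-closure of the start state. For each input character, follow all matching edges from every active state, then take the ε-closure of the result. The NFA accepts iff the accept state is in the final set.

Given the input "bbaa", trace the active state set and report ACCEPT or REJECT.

S₀ = ε-closure({0}) = {0,1,2,4}
'b' @ 1: {1,3,4,5,6,7,8,10,11,12}  (accept∈set)
'b' @ 2: {1,3,4,5,6,7,8,9,10,11,12}  (accept∈set)
'a' @ 3: {1,7,9,10,11,12}  (accept∈set)
'a' @ 4: {}  — state set empty
after full input: {}  (accept=1 not in)

Answer: REJECT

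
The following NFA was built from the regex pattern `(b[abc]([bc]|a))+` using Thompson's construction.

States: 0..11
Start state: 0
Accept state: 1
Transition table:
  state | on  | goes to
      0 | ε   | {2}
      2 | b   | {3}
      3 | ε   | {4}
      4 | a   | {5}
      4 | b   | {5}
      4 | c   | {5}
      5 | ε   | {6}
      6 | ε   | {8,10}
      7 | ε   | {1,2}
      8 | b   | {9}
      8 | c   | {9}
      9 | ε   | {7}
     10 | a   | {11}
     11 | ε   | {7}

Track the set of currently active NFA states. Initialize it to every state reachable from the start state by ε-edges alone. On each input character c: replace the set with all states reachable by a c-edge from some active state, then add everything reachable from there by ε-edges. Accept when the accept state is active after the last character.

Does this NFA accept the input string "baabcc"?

Answer: ACCEPT

Derivation:
start: ε-closure({0}) = {0,2}
'b' @ 1: {3,4}
'a' @ 2: {5,6,8,10}
'a' @ 3: {1,2,7,11}  ✓accept
'b' @ 4: {3,4}
'c' @ 5: {5,6,8,10}
'c' @ 6: {1,2,7,9}  ✓accept
end set {1,2,7,9} — state 1 in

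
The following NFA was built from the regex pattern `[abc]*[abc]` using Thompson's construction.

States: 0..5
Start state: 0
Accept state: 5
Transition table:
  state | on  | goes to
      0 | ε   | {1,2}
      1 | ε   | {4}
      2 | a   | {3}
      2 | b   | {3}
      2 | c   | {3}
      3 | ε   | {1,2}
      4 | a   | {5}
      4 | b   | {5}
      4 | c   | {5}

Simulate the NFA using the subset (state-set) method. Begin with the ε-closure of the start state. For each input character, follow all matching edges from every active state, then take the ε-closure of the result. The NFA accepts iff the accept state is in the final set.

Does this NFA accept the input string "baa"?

start: ε-closure({0}) = {0,1,2,4}
'b' @ 1: {1,2,3,4,5}  (accept∈set)
'a' @ 2: {1,2,3,4,5}  (accept∈set)
'a' @ 3: {1,2,3,4,5}  (accept∈set)
end set {1,2,3,4,5} — state 5 in

Answer: ACCEPT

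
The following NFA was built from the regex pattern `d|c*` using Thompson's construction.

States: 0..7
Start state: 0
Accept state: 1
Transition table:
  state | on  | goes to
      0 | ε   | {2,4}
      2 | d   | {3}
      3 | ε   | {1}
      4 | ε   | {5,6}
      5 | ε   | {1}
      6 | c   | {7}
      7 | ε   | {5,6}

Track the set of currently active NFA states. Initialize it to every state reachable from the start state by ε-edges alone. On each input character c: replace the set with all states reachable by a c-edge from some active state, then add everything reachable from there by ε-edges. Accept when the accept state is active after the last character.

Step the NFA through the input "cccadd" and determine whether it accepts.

Answer: REJECT

Derivation:
S₀ = ε-closure({0}) = {0,1,2,4,5,6}
'c' @ 1: {1,5,6,7}  ✓accept
'c' @ 2: {1,5,6,7}  ✓accept
'c' @ 3: {1,5,6,7}  ✓accept
'a' @ 4: {}  — state set empty
rest 'dd' ignored (set empty)
after full input: {}  (accept=1 not in)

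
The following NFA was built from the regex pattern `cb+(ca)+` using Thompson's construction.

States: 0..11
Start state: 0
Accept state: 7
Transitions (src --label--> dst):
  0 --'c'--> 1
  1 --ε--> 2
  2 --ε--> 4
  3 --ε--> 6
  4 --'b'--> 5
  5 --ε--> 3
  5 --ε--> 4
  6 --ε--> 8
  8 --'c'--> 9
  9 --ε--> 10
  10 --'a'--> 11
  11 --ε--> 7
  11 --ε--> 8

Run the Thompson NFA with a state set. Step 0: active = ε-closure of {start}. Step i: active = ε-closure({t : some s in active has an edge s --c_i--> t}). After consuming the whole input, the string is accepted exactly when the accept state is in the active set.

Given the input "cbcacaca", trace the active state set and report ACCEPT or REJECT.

S₀ = ε-closure({0}) = {0}
'c' @ 1: {1,2,4}
'b' @ 2: {3,4,5,6,8}
'c' @ 3: {9,10}
'a' @ 4: {7,8,11}  ✓accept
'c' @ 5: {9,10}
'a' @ 6: {7,8,11}  ✓accept
'c' @ 7: {9,10}
'a' @ 8: {7,8,11}  ✓accept
end set {7,8,11} — state 7 in

Answer: ACCEPT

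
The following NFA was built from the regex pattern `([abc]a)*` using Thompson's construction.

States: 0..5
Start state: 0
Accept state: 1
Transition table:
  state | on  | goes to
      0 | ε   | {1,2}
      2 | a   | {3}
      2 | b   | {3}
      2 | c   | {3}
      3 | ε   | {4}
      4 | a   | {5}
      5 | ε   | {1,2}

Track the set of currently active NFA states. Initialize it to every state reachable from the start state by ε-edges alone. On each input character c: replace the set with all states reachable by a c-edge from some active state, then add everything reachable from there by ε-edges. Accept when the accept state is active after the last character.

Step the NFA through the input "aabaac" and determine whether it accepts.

start: ε-closure({0}) = {0,1,2}
'a' @ 1: {3,4}
'a' @ 2: {1,2,5}  ✓accept
'b' @ 3: {3,4}
'a' @ 4: {1,2,5}  ✓accept
'a' @ 5: {3,4}
'c' @ 6: {}  — no active states
after full input: {}  (accept=1 not in)

Answer: REJECT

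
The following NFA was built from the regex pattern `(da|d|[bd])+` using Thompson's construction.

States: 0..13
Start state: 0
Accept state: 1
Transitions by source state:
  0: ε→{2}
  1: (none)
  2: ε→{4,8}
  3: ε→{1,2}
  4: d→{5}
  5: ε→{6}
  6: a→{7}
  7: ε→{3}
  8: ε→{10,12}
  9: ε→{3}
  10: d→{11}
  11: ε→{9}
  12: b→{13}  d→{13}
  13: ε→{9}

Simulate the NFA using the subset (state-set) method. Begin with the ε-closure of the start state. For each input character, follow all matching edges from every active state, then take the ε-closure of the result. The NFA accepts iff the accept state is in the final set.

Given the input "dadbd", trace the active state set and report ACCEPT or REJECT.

initial (ε-close {0}): {0,2,4,8,10,12}
'd' @ 1: {1,2,3,4,5,6,8,9,10,11,12,13}  ✓accept
'a' @ 2: {1,2,3,4,7,8,10,12}  ✓accept
'd' @ 3: {1,2,3,4,5,6,8,9,10,11,12,13}  ✓accept
'b' @ 4: {1,2,3,4,8,9,10,12,13}  ✓accept
'd' @ 5: {1,2,3,4,5,6,8,9,10,11,12,13}  ✓accept
after full input: {1,2,3,4,5,6,8,9,10,11,12,13}  (accept=1 in)

Answer: ACCEPT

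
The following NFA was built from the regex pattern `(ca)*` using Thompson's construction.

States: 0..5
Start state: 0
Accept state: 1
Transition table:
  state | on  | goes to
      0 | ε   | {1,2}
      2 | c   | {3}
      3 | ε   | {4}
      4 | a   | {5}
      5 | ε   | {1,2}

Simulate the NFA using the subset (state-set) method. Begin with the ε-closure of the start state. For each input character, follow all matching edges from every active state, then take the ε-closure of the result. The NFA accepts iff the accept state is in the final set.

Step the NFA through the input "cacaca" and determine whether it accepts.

Answer: ACCEPT

Steps:
S₀ = ε-closure({0}) = {0,1,2}
'c' @ 1: {3,4}
'a' @ 2: {1,2,5}  (accept∈set)
'c' @ 3: {3,4}
'a' @ 4: {1,2,5}  (accept∈set)
'c' @ 5: {3,4}
'a' @ 6: {1,2,5}  (accept∈set)
final: {1,2,5}; accept 1 in set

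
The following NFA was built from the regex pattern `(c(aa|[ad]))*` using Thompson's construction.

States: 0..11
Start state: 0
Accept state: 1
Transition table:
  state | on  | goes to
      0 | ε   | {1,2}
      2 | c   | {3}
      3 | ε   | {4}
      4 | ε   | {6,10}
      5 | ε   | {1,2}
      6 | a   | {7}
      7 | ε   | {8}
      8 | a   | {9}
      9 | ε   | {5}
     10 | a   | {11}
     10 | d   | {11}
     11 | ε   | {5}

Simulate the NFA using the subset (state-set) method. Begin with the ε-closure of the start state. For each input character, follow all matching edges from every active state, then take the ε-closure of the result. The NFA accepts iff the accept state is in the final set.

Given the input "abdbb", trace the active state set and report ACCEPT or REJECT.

Answer: REJECT

Derivation:
start: ε-closure({0}) = {0,1,2}
'a' @ 1: {}  — dead — no transitions
rest 'bdbb' ignored (set empty)
final: {}; accept 1 not in set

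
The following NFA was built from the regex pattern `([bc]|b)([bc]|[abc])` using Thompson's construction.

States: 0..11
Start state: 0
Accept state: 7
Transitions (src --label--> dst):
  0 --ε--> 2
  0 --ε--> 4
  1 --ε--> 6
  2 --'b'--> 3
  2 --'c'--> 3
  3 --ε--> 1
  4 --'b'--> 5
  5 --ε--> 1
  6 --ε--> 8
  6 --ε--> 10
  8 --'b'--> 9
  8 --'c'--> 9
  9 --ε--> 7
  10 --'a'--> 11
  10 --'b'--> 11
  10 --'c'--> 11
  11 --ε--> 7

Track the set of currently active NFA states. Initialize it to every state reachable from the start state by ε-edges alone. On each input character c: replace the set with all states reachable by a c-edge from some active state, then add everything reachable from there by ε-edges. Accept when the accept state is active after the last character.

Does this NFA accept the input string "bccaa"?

start: ε-closure({0}) = {0,2,4}
'b' @ 1: {1,3,5,6,8,10}
'c' @ 2: {7,9,11}  ✓accept
'c' @ 3: {}  — no active states
rest 'aa' ignored (set empty)
after full input: {}  (accept=7 not in)

Answer: REJECT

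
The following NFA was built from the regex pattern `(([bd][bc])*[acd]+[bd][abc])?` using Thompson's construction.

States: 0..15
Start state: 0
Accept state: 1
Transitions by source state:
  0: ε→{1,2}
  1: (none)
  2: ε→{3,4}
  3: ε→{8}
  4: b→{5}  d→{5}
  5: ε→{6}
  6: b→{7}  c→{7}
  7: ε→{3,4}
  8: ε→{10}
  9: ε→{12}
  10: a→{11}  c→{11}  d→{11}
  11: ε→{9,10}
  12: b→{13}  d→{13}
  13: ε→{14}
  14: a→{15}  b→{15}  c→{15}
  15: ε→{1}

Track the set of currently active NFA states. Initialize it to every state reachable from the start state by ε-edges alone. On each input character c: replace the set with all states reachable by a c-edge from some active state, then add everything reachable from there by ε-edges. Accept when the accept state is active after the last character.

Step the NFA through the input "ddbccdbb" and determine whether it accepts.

S₀ = ε-closure({0}) = {0,1,2,3,4,8,10}
'd' @ 1: {5,6,9,10,11,12}
'd' @ 2: {9,10,11,12,13,14}
'b' @ 3: {1,13,14,15}  [accepting]
'c' @ 4: {1,15}  [accepting]
'c' @ 5: {}  — state set empty
rest 'dbb' ignored (set empty)
end set {} — state 1 not in

Answer: REJECT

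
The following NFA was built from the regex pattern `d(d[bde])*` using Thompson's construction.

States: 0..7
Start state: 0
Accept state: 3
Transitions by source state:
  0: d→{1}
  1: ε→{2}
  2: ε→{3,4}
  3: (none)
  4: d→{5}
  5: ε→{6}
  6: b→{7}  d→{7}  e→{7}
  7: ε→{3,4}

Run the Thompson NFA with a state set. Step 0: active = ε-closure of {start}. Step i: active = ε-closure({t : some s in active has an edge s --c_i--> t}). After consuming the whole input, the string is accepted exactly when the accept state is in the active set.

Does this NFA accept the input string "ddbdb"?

Answer: ACCEPT

Derivation:
start: ε-closure({0}) = {0}
'd' @ 1: {1,2,3,4}  ✓accept
'd' @ 2: {5,6}
'b' @ 3: {3,4,7}  ✓accept
'd' @ 4: {5,6}
'b' @ 5: {3,4,7}  ✓accept
after full input: {3,4,7}  (accept=3 in)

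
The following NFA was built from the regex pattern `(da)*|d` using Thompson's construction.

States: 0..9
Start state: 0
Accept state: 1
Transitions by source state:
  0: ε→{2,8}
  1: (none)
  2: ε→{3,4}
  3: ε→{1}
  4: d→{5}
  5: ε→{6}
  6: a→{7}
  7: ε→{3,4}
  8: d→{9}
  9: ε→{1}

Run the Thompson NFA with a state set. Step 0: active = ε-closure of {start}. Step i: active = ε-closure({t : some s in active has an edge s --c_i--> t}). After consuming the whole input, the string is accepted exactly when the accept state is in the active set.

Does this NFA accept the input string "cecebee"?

Answer: REJECT

Steps:
start: ε-closure({0}) = {0,1,2,3,4,8}
'c' @ 1: {}  — dead — no transitions
rest 'ecebee' ignored (set empty)
after full input: {}  (accept=1 not in)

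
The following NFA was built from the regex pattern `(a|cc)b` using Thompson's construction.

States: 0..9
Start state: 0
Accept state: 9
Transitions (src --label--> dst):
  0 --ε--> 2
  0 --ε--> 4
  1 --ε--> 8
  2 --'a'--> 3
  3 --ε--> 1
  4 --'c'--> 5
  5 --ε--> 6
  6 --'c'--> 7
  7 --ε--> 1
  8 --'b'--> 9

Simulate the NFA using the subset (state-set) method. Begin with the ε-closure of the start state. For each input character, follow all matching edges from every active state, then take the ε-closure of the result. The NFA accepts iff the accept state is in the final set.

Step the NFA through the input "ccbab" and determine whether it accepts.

Answer: REJECT

Steps:
start: ε-closure({0}) = {0,2,4}
'c' @ 1: {5,6}
'c' @ 2: {1,7,8}
'b' @ 3: {9}  ✓accept
'a' @ 4: {}  — state set empty
rest 'b' ignored (set empty)
after full input: {}  (accept=9 not in)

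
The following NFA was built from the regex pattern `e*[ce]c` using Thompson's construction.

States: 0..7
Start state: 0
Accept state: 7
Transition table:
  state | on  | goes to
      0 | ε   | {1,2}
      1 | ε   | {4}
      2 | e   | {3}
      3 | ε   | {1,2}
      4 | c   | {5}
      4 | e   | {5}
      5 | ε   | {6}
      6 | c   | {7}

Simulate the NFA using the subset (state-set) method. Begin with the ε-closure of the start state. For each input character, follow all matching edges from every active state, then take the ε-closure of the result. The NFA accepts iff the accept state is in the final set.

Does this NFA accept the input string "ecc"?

Answer: ACCEPT

Steps:
initial (ε-close {0}): {0,1,2,4}
'e' @ 1: {1,2,3,4,5,6}
'c' @ 2: {5,6,7}  ✓accept
'c' @ 3: {7}  ✓accept
final: {7}; accept 7 in set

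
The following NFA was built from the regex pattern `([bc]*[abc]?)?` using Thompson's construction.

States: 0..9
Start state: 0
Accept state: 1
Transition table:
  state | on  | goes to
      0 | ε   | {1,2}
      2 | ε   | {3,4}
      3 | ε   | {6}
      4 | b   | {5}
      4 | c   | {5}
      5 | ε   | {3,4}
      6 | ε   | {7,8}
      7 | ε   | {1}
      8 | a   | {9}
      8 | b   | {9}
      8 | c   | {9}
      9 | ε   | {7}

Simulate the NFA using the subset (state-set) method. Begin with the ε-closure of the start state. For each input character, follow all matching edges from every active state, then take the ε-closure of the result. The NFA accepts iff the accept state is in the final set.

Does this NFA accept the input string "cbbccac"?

Answer: REJECT

Steps:
initial (ε-close {0}): {0,1,2,3,4,6,7,8}
'c' @ 1: {1,3,4,5,6,7,8,9}  [accepting]
'b' @ 2: {1,3,4,5,6,7,8,9}  [accepting]
'b' @ 3: {1,3,4,5,6,7,8,9}  [accepting]
'c' @ 4: {1,3,4,5,6,7,8,9}  [accepting]
'c' @ 5: {1,3,4,5,6,7,8,9}  [accepting]
'a' @ 6: {1,7,9}  [accepting]
'c' @ 7: {}  — no active states
end set {} — state 1 not in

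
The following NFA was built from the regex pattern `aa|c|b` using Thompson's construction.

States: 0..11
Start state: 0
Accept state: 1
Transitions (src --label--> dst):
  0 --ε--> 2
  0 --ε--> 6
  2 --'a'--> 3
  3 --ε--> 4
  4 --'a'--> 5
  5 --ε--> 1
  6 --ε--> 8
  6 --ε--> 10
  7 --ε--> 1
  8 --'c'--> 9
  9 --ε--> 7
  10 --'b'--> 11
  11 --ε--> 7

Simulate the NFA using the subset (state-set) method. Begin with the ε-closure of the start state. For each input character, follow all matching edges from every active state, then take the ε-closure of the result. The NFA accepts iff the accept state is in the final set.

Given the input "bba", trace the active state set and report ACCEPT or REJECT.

S₀ = ε-closure({0}) = {0,2,6,8,10}
'b' @ 1: {1,7,11}  (accept∈set)
'b' @ 2: {}  — dead — no transitions
rest 'a' ignored (set empty)
final: {}; accept 1 not in set

Answer: REJECT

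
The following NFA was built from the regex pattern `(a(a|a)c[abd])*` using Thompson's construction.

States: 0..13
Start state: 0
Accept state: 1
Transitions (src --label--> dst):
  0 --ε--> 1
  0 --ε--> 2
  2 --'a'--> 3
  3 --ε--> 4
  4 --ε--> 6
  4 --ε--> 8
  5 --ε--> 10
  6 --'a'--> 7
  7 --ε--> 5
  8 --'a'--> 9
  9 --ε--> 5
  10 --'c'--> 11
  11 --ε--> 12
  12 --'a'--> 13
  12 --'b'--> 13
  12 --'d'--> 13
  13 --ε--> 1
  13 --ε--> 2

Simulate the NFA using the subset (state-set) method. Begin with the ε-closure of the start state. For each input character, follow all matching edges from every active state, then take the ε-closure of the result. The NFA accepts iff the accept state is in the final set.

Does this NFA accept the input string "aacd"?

Answer: ACCEPT

Steps:
S₀ = ε-closure({0}) = {0,1,2}
'a' @ 1: {3,4,6,8}
'a' @ 2: {5,7,9,10}
'c' @ 3: {11,12}
'd' @ 4: {1,2,13}  ✓accept
end set {1,2,13} — state 1 in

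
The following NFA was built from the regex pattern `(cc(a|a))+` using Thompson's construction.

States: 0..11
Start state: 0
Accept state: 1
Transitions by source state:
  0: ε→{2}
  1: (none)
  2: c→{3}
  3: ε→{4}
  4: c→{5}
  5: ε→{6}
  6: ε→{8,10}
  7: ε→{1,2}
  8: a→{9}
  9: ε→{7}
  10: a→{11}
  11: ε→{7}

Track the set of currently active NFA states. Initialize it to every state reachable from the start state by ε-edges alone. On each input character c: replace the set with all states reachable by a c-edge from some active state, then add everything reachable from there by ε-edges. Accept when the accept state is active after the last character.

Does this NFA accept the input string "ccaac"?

Answer: REJECT

Derivation:
initial (ε-close {0}): {0,2}
'c' @ 1: {3,4}
'c' @ 2: {5,6,8,10}
'a' @ 3: {1,2,7,9,11}  (accept∈set)
'a' @ 4: {}  — no active states
rest 'c' ignored (set empty)
final: {}; accept 1 not in set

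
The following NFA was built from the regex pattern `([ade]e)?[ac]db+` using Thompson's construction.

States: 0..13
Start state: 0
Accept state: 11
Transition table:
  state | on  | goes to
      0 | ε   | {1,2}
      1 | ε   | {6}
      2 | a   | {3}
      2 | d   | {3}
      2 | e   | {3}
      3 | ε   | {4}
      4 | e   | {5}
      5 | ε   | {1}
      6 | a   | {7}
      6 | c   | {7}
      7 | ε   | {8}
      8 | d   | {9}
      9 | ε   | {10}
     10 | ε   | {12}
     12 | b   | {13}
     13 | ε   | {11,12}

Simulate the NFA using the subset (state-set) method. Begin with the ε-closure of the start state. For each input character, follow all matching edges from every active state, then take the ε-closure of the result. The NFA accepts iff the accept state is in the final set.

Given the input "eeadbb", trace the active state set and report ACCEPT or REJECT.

initial (ε-close {0}): {0,1,2,6}
'e' @ 1: {3,4}
'e' @ 2: {1,5,6}
'a' @ 3: {7,8}
'd' @ 4: {9,10,12}
'b' @ 5: {11,12,13}  (accept∈set)
'b' @ 6: {11,12,13}  (accept∈set)
after full input: {11,12,13}  (accept=11 in)

Answer: ACCEPT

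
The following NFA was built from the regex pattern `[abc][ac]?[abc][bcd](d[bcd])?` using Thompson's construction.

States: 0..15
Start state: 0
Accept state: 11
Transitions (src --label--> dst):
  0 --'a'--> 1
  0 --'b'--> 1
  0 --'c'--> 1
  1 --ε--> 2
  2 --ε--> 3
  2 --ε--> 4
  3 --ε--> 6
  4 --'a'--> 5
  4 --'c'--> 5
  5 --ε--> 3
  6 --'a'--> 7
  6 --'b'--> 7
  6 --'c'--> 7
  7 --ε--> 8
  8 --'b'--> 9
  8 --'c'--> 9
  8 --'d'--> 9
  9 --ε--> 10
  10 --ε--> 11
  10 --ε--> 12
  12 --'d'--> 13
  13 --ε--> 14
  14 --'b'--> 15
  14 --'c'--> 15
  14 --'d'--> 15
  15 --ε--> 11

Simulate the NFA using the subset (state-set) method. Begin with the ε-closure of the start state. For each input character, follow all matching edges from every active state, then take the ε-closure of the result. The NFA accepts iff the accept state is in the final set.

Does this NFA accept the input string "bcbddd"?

start: ε-closure({0}) = {0}
'b' @ 1: {1,2,3,4,6}
'c' @ 2: {3,5,6,7,8}
'b' @ 3: {7,8,9,10,11,12}  ✓accept
'd' @ 4: {9,10,11,12,13,14}  ✓accept
'd' @ 5: {11,13,14,15}  ✓accept
'd' @ 6: {11,15}  ✓accept
end set {11,15} — state 11 in

Answer: ACCEPT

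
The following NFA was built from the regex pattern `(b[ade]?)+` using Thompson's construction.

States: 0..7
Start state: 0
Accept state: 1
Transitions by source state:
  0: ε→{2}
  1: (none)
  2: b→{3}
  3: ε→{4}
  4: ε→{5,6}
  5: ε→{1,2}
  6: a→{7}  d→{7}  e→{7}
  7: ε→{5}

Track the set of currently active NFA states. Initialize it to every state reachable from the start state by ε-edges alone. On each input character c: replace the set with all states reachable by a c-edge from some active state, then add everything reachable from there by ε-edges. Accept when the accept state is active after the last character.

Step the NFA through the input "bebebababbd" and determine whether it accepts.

Answer: ACCEPT

Trace:
initial (ε-close {0}): {0,2}
'b' @ 1: {1,2,3,4,5,6}  ✓accept
'e' @ 2: {1,2,5,7}  ✓accept
'b' @ 3: {1,2,3,4,5,6}  ✓accept
'e' @ 4: {1,2,5,7}  ✓accept
'b' @ 5: {1,2,3,4,5,6}  ✓accept
'a' @ 6: {1,2,5,7}  ✓accept
'b' @ 7: {1,2,3,4,5,6}  ✓accept
'a' @ 8: {1,2,5,7}  ✓accept
'b' @ 9: {1,2,3,4,5,6}  ✓accept
'b' @ 10: {1,2,3,4,5,6}  ✓accept
'd' @ 11: {1,2,5,7}  ✓accept
final: {1,2,5,7}; accept 1 in set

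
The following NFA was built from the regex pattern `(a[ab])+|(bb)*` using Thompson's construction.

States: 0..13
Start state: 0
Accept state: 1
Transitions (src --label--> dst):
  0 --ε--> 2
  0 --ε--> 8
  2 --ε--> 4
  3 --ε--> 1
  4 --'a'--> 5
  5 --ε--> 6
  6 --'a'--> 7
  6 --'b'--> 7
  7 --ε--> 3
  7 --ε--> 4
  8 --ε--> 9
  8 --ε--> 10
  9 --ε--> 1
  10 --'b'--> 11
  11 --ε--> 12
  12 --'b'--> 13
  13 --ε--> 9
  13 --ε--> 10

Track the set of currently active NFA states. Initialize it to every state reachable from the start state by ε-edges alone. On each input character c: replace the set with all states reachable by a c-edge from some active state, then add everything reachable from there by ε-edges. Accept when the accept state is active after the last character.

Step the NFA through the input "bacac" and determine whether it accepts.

Answer: REJECT

Steps:
start: ε-closure({0}) = {0,1,2,4,8,9,10}
'b' @ 1: {11,12}
'a' @ 2: {}  — state set empty
rest 'cac' ignored (set empty)
final: {}; accept 1 not in set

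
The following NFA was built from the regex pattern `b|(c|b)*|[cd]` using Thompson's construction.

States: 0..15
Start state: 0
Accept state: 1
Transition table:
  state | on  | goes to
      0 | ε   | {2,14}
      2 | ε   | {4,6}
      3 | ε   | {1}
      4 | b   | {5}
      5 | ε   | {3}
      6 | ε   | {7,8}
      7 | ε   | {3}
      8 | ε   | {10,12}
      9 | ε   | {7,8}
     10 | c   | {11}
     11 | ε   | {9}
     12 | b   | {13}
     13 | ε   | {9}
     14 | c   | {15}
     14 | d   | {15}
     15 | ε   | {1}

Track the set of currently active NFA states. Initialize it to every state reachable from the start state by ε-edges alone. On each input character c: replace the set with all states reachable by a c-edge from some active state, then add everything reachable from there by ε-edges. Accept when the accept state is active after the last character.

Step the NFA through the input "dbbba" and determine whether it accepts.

Answer: REJECT

Derivation:
initial (ε-close {0}): {0,1,2,3,4,6,7,8,10,12,14}
'd' @ 1: {1,15}  [accepting]
'b' @ 2: {}  — dead — no transitions
rest 'bba' ignored (set empty)
final: {}; accept 1 not in set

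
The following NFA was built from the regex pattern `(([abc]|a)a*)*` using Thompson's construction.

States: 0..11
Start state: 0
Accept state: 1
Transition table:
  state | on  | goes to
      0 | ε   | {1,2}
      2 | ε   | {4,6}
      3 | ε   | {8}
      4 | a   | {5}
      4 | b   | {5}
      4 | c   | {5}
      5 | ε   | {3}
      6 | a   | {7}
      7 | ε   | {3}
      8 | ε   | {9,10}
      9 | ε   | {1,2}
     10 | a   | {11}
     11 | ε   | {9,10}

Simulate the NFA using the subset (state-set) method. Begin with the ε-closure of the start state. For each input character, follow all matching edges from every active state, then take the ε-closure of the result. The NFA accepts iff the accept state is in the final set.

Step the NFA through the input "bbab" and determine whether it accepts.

initial (ε-close {0}): {0,1,2,4,6}
'b' @ 1: {1,2,3,4,5,6,8,9,10}  [accepting]
'b' @ 2: {1,2,3,4,5,6,8,9,10}  [accepting]
'a' @ 3: {1,2,3,4,5,6,7,8,9,10,11}  [accepting]
'b' @ 4: {1,2,3,4,5,6,8,9,10}  [accepting]
after full input: {1,2,3,4,5,6,8,9,10}  (accept=1 in)

Answer: ACCEPT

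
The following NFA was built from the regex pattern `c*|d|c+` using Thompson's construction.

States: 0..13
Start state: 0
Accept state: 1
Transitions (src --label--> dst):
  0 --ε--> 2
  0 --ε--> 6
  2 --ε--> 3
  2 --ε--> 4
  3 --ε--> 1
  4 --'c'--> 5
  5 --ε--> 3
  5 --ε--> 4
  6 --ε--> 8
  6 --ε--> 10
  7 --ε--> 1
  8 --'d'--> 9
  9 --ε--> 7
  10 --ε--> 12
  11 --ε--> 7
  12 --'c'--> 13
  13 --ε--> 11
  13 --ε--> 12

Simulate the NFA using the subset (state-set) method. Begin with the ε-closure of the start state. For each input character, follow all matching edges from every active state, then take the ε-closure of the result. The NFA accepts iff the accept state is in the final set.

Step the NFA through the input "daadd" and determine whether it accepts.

initial (ε-close {0}): {0,1,2,3,4,6,8,10,12}
'd' @ 1: {1,7,9}  (accept∈set)
'a' @ 2: {}  — no active states
rest 'add' ignored (set empty)
after full input: {}  (accept=1 not in)

Answer: REJECT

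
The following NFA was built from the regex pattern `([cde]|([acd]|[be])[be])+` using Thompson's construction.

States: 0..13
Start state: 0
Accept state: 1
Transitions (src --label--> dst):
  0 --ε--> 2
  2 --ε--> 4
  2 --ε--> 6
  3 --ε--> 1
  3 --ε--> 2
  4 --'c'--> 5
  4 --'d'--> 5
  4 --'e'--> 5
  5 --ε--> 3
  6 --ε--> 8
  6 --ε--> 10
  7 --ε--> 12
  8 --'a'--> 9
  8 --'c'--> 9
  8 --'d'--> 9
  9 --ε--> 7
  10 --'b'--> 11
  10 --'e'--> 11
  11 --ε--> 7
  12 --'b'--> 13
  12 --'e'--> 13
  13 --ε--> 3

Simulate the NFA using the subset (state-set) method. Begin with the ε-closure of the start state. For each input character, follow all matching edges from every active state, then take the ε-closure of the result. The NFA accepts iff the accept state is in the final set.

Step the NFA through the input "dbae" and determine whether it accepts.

S₀ = ε-closure({0}) = {0,2,4,6,8,10}
'd' @ 1: {1,2,3,4,5,6,7,8,9,10,12}  [accepting]
'b' @ 2: {1,2,3,4,6,7,8,10,11,12,13}  [accepting]
'a' @ 3: {7,9,12}
'e' @ 4: {1,2,3,4,6,8,10,13}  [accepting]
end set {1,2,3,4,6,8,10,13} — state 1 in

Answer: ACCEPT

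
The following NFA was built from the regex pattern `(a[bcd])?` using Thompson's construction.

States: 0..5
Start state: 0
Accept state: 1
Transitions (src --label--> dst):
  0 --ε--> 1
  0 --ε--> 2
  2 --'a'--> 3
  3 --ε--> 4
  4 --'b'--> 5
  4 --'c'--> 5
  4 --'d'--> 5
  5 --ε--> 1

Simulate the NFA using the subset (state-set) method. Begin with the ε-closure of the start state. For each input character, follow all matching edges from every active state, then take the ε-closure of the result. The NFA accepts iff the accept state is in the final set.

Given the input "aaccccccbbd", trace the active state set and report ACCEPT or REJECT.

Answer: REJECT

Trace:
S₀ = ε-closure({0}) = {0,1,2}
'a' @ 1: {3,4}
'a' @ 2: {}  — dead — no transitions
rest 'ccccccbbd' ignored (set empty)
after full input: {}  (accept=1 not in)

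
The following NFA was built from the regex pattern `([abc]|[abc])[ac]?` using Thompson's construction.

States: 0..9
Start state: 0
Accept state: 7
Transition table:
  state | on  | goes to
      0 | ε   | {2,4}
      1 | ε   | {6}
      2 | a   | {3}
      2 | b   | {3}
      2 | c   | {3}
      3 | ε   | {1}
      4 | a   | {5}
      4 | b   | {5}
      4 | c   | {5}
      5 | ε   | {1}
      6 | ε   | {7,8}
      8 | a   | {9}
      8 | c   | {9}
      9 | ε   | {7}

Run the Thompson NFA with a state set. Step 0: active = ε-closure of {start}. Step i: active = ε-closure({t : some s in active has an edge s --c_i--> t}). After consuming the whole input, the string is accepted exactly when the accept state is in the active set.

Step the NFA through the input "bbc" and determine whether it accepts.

initial (ε-close {0}): {0,2,4}
'b' @ 1: {1,3,5,6,7,8}  ✓accept
'b' @ 2: {}  — no active states
rest 'c' ignored (set empty)
after full input: {}  (accept=7 not in)

Answer: REJECT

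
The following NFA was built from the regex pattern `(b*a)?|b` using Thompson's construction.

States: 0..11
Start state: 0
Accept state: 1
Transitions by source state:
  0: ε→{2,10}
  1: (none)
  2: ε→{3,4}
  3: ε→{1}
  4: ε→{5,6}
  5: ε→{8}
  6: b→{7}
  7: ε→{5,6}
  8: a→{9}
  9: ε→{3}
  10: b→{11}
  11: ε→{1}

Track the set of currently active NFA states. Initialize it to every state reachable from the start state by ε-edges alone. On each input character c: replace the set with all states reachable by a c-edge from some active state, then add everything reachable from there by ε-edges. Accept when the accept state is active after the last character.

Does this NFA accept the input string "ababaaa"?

Answer: REJECT

Steps:
S₀ = ε-closure({0}) = {0,1,2,3,4,5,6,8,10}
'a' @ 1: {1,3,9}  (accept∈set)
'b' @ 2: {}  — state set empty
rest 'abaaa' ignored (set empty)
after full input: {}  (accept=1 not in)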